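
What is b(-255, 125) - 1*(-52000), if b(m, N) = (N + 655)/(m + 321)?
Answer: 572130/11 ≈ 52012.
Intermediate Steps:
b(m, N) = (655 + N)/(321 + m)
b(-255, 125) - 1*(-52000) = (655 + 125)/(321 - 255) - 1*(-52000) = 780/66 + 52000 = (1/66)*780 + 52000 = 130/11 + 52000 = 572130/11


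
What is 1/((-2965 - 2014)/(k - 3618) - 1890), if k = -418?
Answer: -4036/7623061 ≈ -0.00052945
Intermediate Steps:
1/((-2965 - 2014)/(k - 3618) - 1890) = 1/((-2965 - 2014)/(-418 - 3618) - 1890) = 1/(-4979/(-4036) - 1890) = 1/(-4979*(-1/4036) - 1890) = 1/(4979/4036 - 1890) = 1/(-7623061/4036) = -4036/7623061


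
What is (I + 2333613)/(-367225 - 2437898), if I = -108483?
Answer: -741710/935041 ≈ -0.79324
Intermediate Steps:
(I + 2333613)/(-367225 - 2437898) = (-108483 + 2333613)/(-367225 - 2437898) = 2225130/(-2805123) = 2225130*(-1/2805123) = -741710/935041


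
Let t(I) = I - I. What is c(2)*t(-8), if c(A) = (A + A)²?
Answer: 0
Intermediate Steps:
t(I) = 0
c(A) = 4*A² (c(A) = (2*A)² = 4*A²)
c(2)*t(-8) = (4*2²)*0 = (4*4)*0 = 16*0 = 0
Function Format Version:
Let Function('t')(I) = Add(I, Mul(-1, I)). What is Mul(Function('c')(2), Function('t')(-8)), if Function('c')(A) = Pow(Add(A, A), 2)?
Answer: 0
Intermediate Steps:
Function('t')(I) = 0
Function('c')(A) = Mul(4, Pow(A, 2)) (Function('c')(A) = Pow(Mul(2, A), 2) = Mul(4, Pow(A, 2)))
Mul(Function('c')(2), Function('t')(-8)) = Mul(Mul(4, Pow(2, 2)), 0) = Mul(Mul(4, 4), 0) = Mul(16, 0) = 0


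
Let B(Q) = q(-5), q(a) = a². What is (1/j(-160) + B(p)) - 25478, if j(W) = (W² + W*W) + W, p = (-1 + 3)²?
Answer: -1299121119/51040 ≈ -25453.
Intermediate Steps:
p = 4 (p = 2² = 4)
j(W) = W + 2*W² (j(W) = (W² + W²) + W = 2*W² + W = W + 2*W²)
B(Q) = 25 (B(Q) = (-5)² = 25)
(1/j(-160) + B(p)) - 25478 = (1/(-160*(1 + 2*(-160))) + 25) - 25478 = (1/(-160*(1 - 320)) + 25) - 25478 = (1/(-160*(-319)) + 25) - 25478 = (1/51040 + 25) - 25478 = 1276001/51040 - 25478 = -1299121119/51040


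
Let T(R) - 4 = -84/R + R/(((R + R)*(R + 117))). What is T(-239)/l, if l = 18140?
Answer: 253521/1057852240 ≈ 0.00023966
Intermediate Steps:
T(R) = 4 + 1/(2*(117 + R)) - 84/R (T(R) = 4 + (-84/R + R/(((R + R)*(R + 117)))) = 4 + (-84/R + R/(((2*R)*(117 + R)))) = 4 + (-84/R + R/((2*R*(117 + R)))) = 4 + (-84/R + R*(1/(2*R*(117 + R)))) = 4 + (-84/R + 1/(2*(117 + R))) = 4 + (1/(2*(117 + R)) - 84/R) = 4 + 1/(2*(117 + R)) - 84/R)
T(-239)/l = ((½)*(-19656 + 8*(-239)² + 769*(-239))/(-239*(117 - 239)))/18140 = ((½)*(-1/239)*(-19656 + 8*57121 - 183791)/(-122))*(1/18140) = ((½)*(-1/239)*(-1/122)*(-19656 + 456968 - 183791))*(1/18140) = ((½)*(-1/239)*(-1/122)*253521)*(1/18140) = (253521/58316)*(1/18140) = 253521/1057852240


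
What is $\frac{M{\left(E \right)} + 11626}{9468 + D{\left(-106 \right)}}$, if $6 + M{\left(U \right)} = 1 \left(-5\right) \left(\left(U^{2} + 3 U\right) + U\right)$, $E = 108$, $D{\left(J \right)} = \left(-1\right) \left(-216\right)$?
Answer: $- \frac{12215}{2421} \approx -5.0454$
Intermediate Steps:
$D{\left(J \right)} = 216$
$M{\left(U \right)} = -6 - 20 U - 5 U^{2}$ ($M{\left(U \right)} = -6 + 1 \left(-5\right) \left(\left(U^{2} + 3 U\right) + U\right) = -6 - 5 \left(U^{2} + 4 U\right) = -6 - \left(5 U^{2} + 20 U\right) = -6 - 20 U - 5 U^{2}$)
$\frac{M{\left(E \right)} + 11626}{9468 + D{\left(-106 \right)}} = \frac{\left(-6 - 2160 - 5 \cdot 108^{2}\right) + 11626}{9468 + 216} = \frac{\left(-6 - 2160 - 58320\right) + 11626}{9684} = \left(\left(-6 - 2160 - 58320\right) + 11626\right) \frac{1}{9684} = \left(-60486 + 11626\right) \frac{1}{9684} = \left(-48860\right) \frac{1}{9684} = - \frac{12215}{2421}$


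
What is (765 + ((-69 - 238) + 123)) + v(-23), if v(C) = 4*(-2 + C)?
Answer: 481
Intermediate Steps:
v(C) = -8 + 4*C
(765 + ((-69 - 238) + 123)) + v(-23) = (765 + ((-69 - 238) + 123)) + (-8 + 4*(-23)) = (765 + (-307 + 123)) + (-8 - 92) = (765 - 184) - 100 = 581 - 100 = 481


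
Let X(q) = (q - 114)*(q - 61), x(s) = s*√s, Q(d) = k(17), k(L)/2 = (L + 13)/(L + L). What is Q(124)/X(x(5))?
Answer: 106185/393414986 + 13125*√5/393414986 ≈ 0.00034451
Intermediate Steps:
k(L) = (13 + L)/L (k(L) = 2*((L + 13)/(L + L)) = 2*((13 + L)/((2*L))) = 2*((13 + L)*(1/(2*L))) = 2*((13 + L)/(2*L)) = (13 + L)/L)
Q(d) = 30/17 (Q(d) = (13 + 17)/17 = (1/17)*30 = 30/17)
x(s) = s^(3/2)
X(q) = (-114 + q)*(-61 + q)
Q(124)/X(x(5)) = 30/(17*(6954 + (5^(3/2))² - 875*√5)) = 30/(17*(6954 + (5*√5)² - 875*√5)) = 30/(17*(6954 + 125 - 875*√5)) = 30/(17*(7079 - 875*√5))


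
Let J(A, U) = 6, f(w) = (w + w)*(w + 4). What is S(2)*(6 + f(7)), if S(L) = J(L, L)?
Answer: 960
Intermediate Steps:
f(w) = 2*w*(4 + w) (f(w) = (2*w)*(4 + w) = 2*w*(4 + w))
S(L) = 6
S(2)*(6 + f(7)) = 6*(6 + 2*7*(4 + 7)) = 6*(6 + 2*7*11) = 6*(6 + 154) = 6*160 = 960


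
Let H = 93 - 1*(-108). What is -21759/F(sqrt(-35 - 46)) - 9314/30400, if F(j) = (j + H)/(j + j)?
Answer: -2987104793/34184800 - 4373559*I/2249 ≈ -87.381 - 1944.7*I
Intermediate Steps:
H = 201 (H = 93 + 108 = 201)
F(j) = (201 + j)/(2*j) (F(j) = (j + 201)/(j + j) = (201 + j)/((2*j)) = (201 + j)*(1/(2*j)) = (201 + j)/(2*j))
-21759/F(sqrt(-35 - 46)) - 9314/30400 = -21759*2*sqrt(-35 - 46)/(201 + sqrt(-35 - 46)) - 9314/30400 = -21759*18*I/(201 + sqrt(-81)) - 9314*1/30400 = -21759*I*(201 - 9*I)/2249 - 4657/15200 = -4657/15200 - 21759*I*(201 - 9*I)/2249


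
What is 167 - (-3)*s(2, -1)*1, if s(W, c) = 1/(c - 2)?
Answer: 166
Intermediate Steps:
s(W, c) = 1/(-2 + c)
167 - (-3)*s(2, -1)*1 = 167 - (-3)*1/(-2 - 1) = 167 - (-3)*1/(-3) = 167 - (-3)*(-1/3*1) = 167 - (-3)*(-1)/3 = 167 - 1*1 = 167 - 1 = 166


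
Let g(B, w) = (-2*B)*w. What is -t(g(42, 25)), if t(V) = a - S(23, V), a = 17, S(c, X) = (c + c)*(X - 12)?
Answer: -97169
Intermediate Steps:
S(c, X) = 2*c*(-12 + X) (S(c, X) = (2*c)*(-12 + X) = 2*c*(-12 + X))
g(B, w) = -2*B*w
t(V) = 569 - 46*V (t(V) = 17 - 2*23*(-12 + V) = 17 - (-552 + 46*V) = 17 + (552 - 46*V) = 569 - 46*V)
-t(g(42, 25)) = -(569 - (-92)*42*25) = -(569 - 46*(-2100)) = -(569 + 96600) = -1*97169 = -97169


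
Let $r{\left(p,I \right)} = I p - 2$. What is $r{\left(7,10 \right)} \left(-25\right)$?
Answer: $-1700$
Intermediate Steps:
$r{\left(p,I \right)} = -2 + I p$
$r{\left(7,10 \right)} \left(-25\right) = \left(-2 + 10 \cdot 7\right) \left(-25\right) = \left(-2 + 70\right) \left(-25\right) = 68 \left(-25\right) = -1700$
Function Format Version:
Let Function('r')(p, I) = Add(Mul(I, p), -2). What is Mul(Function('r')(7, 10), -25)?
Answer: -1700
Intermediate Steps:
Function('r')(p, I) = Add(-2, Mul(I, p))
Mul(Function('r')(7, 10), -25) = Mul(Add(-2, Mul(10, 7)), -25) = Mul(Add(-2, 70), -25) = Mul(68, -25) = -1700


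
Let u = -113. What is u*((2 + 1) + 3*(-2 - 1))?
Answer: 678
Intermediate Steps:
u*((2 + 1) + 3*(-2 - 1)) = -113*((2 + 1) + 3*(-2 - 1)) = -113*(3 + 3*(-3)) = -113*(3 - 9) = -113*(-6) = 678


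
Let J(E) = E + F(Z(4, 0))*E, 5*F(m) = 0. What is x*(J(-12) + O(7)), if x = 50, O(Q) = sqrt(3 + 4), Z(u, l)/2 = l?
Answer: -600 + 50*sqrt(7) ≈ -467.71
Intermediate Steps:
Z(u, l) = 2*l
F(m) = 0 (F(m) = (1/5)*0 = 0)
O(Q) = sqrt(7)
J(E) = E (J(E) = E + 0*E = E + 0 = E)
x*(J(-12) + O(7)) = 50*(-12 + sqrt(7)) = -600 + 50*sqrt(7)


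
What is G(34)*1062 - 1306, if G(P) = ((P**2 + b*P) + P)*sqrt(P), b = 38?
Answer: -1306 + 2635884*sqrt(34) ≈ 1.5368e+7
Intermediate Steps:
G(P) = sqrt(P)*(P**2 + 39*P) (G(P) = ((P**2 + 38*P) + P)*sqrt(P) = (P**2 + 39*P)*sqrt(P) = sqrt(P)*(P**2 + 39*P))
G(34)*1062 - 1306 = (34**(3/2)*(39 + 34))*1062 - 1306 = ((34*sqrt(34))*73)*1062 - 1306 = (2482*sqrt(34))*1062 - 1306 = 2635884*sqrt(34) - 1306 = -1306 + 2635884*sqrt(34)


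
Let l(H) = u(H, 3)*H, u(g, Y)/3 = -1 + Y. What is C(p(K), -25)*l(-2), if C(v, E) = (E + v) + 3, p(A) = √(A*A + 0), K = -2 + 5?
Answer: 228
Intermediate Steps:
K = 3
u(g, Y) = -3 + 3*Y (u(g, Y) = 3*(-1 + Y) = -3 + 3*Y)
p(A) = √(A²) (p(A) = √(A² + 0) = √(A²))
l(H) = 6*H (l(H) = (-3 + 3*3)*H = (-3 + 9)*H = 6*H)
C(v, E) = 3 + E + v
C(p(K), -25)*l(-2) = (3 - 25 + √(3²))*(6*(-2)) = (3 - 25 + √9)*(-12) = (3 - 25 + 3)*(-12) = -19*(-12) = 228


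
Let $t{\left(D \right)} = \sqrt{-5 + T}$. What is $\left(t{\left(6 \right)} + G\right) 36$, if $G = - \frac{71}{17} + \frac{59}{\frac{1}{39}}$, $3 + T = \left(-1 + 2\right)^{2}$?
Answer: $\frac{1405656}{17} + 36 i \sqrt{7} \approx 82686.0 + 95.247 i$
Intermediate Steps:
$T = -2$ ($T = -3 + \left(-1 + 2\right)^{2} = -3 + 1^{2} = -3 + 1 = -2$)
$G = \frac{39046}{17}$ ($G = \left(-71\right) \frac{1}{17} + 59 \frac{1}{\frac{1}{39}} = - \frac{71}{17} + 59 \cdot 39 = - \frac{71}{17} + 2301 = \frac{39046}{17} \approx 2296.8$)
$t{\left(D \right)} = i \sqrt{7}$ ($t{\left(D \right)} = \sqrt{-5 - 2} = \sqrt{-7} = i \sqrt{7}$)
$\left(t{\left(6 \right)} + G\right) 36 = \left(i \sqrt{7} + \frac{39046}{17}\right) 36 = \left(\frac{39046}{17} + i \sqrt{7}\right) 36 = \frac{1405656}{17} + 36 i \sqrt{7}$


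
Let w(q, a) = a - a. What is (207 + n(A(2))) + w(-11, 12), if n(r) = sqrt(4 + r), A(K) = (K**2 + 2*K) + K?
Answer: 207 + sqrt(14) ≈ 210.74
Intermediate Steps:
w(q, a) = 0
A(K) = K**2 + 3*K
(207 + n(A(2))) + w(-11, 12) = (207 + sqrt(4 + 2*(3 + 2))) + 0 = (207 + sqrt(4 + 2*5)) + 0 = (207 + sqrt(4 + 10)) + 0 = (207 + sqrt(14)) + 0 = 207 + sqrt(14)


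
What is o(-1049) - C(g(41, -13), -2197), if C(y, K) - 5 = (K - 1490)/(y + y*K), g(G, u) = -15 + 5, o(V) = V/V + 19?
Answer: 111029/7320 ≈ 15.168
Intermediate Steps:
o(V) = 20 (o(V) = 1 + 19 = 20)
g(G, u) = -10
C(y, K) = 5 + (-1490 + K)/(y + K*y) (C(y, K) = 5 + (K - 1490)/(y + y*K) = 5 + (-1490 + K)/(y + K*y))
o(-1049) - C(g(41, -13), -2197) = 20 - (-1490 - 2197 + 5*(-10) + 5*(-2197)*(-10))/((-10)*(1 - 2197)) = 20 - (-1)*(-1490 - 2197 - 50 + 109850)/(10*(-2196)) = 20 - (-1)*(-1)*106113/(10*2196) = 20 - 1*35371/7320 = 20 - 35371/7320 = 111029/7320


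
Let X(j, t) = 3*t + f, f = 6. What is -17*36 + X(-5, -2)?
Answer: -612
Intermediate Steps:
X(j, t) = 6 + 3*t (X(j, t) = 3*t + 6 = 6 + 3*t)
-17*36 + X(-5, -2) = -17*36 + (6 + 3*(-2)) = -612 + (6 - 6) = -612 + 0 = -612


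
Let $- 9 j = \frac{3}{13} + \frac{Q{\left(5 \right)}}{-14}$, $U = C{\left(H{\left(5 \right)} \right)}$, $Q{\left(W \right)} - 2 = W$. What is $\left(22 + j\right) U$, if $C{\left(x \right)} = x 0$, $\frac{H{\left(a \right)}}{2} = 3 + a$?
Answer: $0$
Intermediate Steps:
$H{\left(a \right)} = 6 + 2 a$ ($H{\left(a \right)} = 2 \left(3 + a\right) = 6 + 2 a$)
$Q{\left(W \right)} = 2 + W$
$C{\left(x \right)} = 0$
$U = 0$
$j = \frac{7}{234}$ ($j = - \frac{\frac{3}{13} + \frac{2 + 5}{-14}}{9} = - \frac{3 \cdot \frac{1}{13} + 7 \left(- \frac{1}{14}\right)}{9} = - \frac{\frac{3}{13} - \frac{1}{2}}{9} = \left(- \frac{1}{9}\right) \left(- \frac{7}{26}\right) = \frac{7}{234} \approx 0.029915$)
$\left(22 + j\right) U = \left(22 + \frac{7}{234}\right) 0 = \frac{5155}{234} \cdot 0 = 0$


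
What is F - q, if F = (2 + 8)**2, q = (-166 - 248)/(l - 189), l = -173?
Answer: 17893/181 ≈ 98.856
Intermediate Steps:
q = 207/181 (q = (-166 - 248)/(-173 - 189) = -414/(-362) = -414*(-1/362) = 207/181 ≈ 1.1436)
F = 100 (F = 10**2 = 100)
F - q = 100 - 1*207/181 = 100 - 207/181 = 17893/181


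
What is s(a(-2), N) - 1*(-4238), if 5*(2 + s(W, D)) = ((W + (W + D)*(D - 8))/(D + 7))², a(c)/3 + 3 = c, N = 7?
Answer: 84721/20 ≈ 4236.0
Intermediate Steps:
a(c) = -9 + 3*c
s(W, D) = -2 + (W + (-8 + D)*(D + W))²/(5*(7 + D)²) (s(W, D) = -2 + ((W + (W + D)*(D - 8))/(D + 7))²/5 = -2 + ((W + (D + W)*(-8 + D))/(7 + D))²/5 = -2 + ((W + (-8 + D)*(D + W))/(7 + D))²/5 = -2 + ((W + (-8 + D)*(D + W))²/(7 + D)²)/5 = -2 + (W + (-8 + D)*(D + W))²/(5*(7 + D)²))
s(a(-2), N) - 1*(-4238) = (-2 + (7² - 8*7 - 7*(-9 + 3*(-2)) + 7*(-9 + 3*(-2)))²/(5*(7 + 7)²)) - 1*(-4238) = (-2 + (⅕)*(49 - 56 - 7*(-9 - 6) + 7*(-9 - 6))²/14²) + 4238 = (-2 + (⅕)*(1/196)*(49 - 56 - 7*(-15) + 7*(-15))²) + 4238 = (-2 + (⅕)*(1/196)*(49 - 56 + 105 - 105)²) + 4238 = (-2 + (⅕)*(1/196)*(-7)²) + 4238 = (-2 + (⅕)*(1/196)*49) + 4238 = (-2 + 1/20) + 4238 = -39/20 + 4238 = 84721/20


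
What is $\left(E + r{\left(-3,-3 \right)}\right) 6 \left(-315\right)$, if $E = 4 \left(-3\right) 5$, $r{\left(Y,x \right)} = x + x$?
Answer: $124740$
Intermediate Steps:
$r{\left(Y,x \right)} = 2 x$
$E = -60$ ($E = \left(-12\right) 5 = -60$)
$\left(E + r{\left(-3,-3 \right)}\right) 6 \left(-315\right) = \left(-60 + 2 \left(-3\right)\right) 6 \left(-315\right) = \left(-60 - 6\right) 6 \left(-315\right) = \left(-66\right) 6 \left(-315\right) = \left(-396\right) \left(-315\right) = 124740$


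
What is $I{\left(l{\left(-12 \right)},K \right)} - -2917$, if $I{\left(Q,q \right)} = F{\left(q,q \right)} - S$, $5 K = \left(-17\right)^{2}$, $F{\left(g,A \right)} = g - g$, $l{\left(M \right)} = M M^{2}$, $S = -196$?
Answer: $3113$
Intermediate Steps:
$l{\left(M \right)} = M^{3}$
$F{\left(g,A \right)} = 0$
$K = \frac{289}{5}$ ($K = \frac{\left(-17\right)^{2}}{5} = \frac{1}{5} \cdot 289 = \frac{289}{5} \approx 57.8$)
$I{\left(Q,q \right)} = 196$ ($I{\left(Q,q \right)} = 0 - -196 = 0 + 196 = 196$)
$I{\left(l{\left(-12 \right)},K \right)} - -2917 = 196 - -2917 = 196 + 2917 = 3113$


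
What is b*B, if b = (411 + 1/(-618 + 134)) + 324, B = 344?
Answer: 30593554/121 ≈ 2.5284e+5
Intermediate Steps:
b = 355739/484 (b = (411 + 1/(-484)) + 324 = (411 - 1/484) + 324 = 198923/484 + 324 = 355739/484 ≈ 735.00)
b*B = (355739/484)*344 = 30593554/121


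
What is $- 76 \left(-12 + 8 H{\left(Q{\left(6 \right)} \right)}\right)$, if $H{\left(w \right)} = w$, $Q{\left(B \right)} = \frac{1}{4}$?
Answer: $760$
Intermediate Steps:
$Q{\left(B \right)} = \frac{1}{4}$
$- 76 \left(-12 + 8 H{\left(Q{\left(6 \right)} \right)}\right) = - 76 \left(-12 + 8 \cdot \frac{1}{4}\right) = - 76 \left(-12 + 2\right) = \left(-76\right) \left(-10\right) = 760$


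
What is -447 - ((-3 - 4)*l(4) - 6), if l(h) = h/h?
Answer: -434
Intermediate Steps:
l(h) = 1
-447 - ((-3 - 4)*l(4) - 6) = -447 - ((-3 - 4)*1 - 6) = -447 - (-7*1 - 6) = -447 - (-7 - 6) = -447 - 1*(-13) = -447 + 13 = -434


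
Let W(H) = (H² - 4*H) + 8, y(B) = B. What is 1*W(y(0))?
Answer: 8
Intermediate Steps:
W(H) = 8 + H² - 4*H
1*W(y(0)) = 1*(8 + 0² - 4*0) = 1*(8 + 0 + 0) = 1*8 = 8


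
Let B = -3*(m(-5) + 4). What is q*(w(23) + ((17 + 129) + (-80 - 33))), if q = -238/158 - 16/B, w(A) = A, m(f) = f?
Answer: -90776/237 ≈ -383.02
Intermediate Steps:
B = 3 (B = -3*(-5 + 4) = -3*(-1) = 3)
q = -1621/237 (q = -238/158 - 16/3 = -238*1/158 - 16*⅓ = -119/79 - 16/3 = -1621/237 ≈ -6.8397)
q*(w(23) + ((17 + 129) + (-80 - 33))) = -1621*(23 + ((17 + 129) + (-80 - 33)))/237 = -1621*(23 + (146 - 113))/237 = -1621*(23 + 33)/237 = -1621/237*56 = -90776/237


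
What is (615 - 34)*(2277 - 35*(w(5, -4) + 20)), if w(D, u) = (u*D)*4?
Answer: 2543037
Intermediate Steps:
w(D, u) = 4*D*u (w(D, u) = (D*u)*4 = 4*D*u)
(615 - 34)*(2277 - 35*(w(5, -4) + 20)) = (615 - 34)*(2277 - 35*(4*5*(-4) + 20)) = 581*(2277 - 35*(-80 + 20)) = 581*(2277 - 35*(-60)) = 581*(2277 + 2100) = 581*4377 = 2543037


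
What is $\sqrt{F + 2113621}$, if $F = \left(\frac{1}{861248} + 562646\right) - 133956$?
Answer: $\frac{\sqrt{29464912474383953}}{107656} \approx 1594.5$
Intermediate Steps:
$F = \frac{369208405121}{861248}$ ($F = \left(\frac{1}{861248} + 562646\right) - 133956 = \frac{484577742209}{861248} - 133956 = \frac{369208405121}{861248} \approx 4.2869 \cdot 10^{5}$)
$\sqrt{F + 2113621} = \sqrt{\frac{369208405121}{861248} + 2113621} = \sqrt{\frac{2189560264129}{861248}} = \frac{\sqrt{29464912474383953}}{107656}$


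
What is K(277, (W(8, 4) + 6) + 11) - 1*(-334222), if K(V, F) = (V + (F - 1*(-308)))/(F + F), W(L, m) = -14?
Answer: 334320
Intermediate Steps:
K(V, F) = (308 + F + V)/(2*F) (K(V, F) = (V + (F + 308))/((2*F)) = (V + (308 + F))*(1/(2*F)) = (308 + F + V)*(1/(2*F)) = (308 + F + V)/(2*F))
K(277, (W(8, 4) + 6) + 11) - 1*(-334222) = (308 + ((-14 + 6) + 11) + 277)/(2*((-14 + 6) + 11)) - 1*(-334222) = (308 + (-8 + 11) + 277)/(2*(-8 + 11)) + 334222 = (½)*(308 + 3 + 277)/3 + 334222 = (½)*(⅓)*588 + 334222 = 98 + 334222 = 334320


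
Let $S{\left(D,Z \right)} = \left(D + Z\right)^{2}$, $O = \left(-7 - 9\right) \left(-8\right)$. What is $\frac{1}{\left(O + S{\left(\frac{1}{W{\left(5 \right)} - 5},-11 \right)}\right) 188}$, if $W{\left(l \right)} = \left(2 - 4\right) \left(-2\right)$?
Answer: $\frac{1}{51136} \approx 1.9556 \cdot 10^{-5}$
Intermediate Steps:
$W{\left(l \right)} = 4$ ($W{\left(l \right)} = \left(-2\right) \left(-2\right) = 4$)
$O = 128$ ($O = \left(-16\right) \left(-8\right) = 128$)
$\frac{1}{\left(O + S{\left(\frac{1}{W{\left(5 \right)} - 5},-11 \right)}\right) 188} = \frac{1}{\left(128 + \left(\frac{1}{4 - 5} - 11\right)^{2}\right) 188} = \frac{1}{\left(128 + \left(\frac{1}{-1} - 11\right)^{2}\right) 188} = \frac{1}{\left(128 + \left(-1 - 11\right)^{2}\right) 188} = \frac{1}{\left(128 + \left(-12\right)^{2}\right) 188} = \frac{1}{\left(128 + 144\right) 188} = \frac{1}{272 \cdot 188} = \frac{1}{51136}$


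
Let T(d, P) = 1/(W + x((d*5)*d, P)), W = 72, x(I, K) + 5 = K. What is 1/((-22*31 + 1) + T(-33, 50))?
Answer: -117/79676 ≈ -0.0014684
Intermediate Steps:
x(I, K) = -5 + K
T(d, P) = 1/(67 + P) (T(d, P) = 1/(72 + (-5 + P)) = 1/(67 + P))
1/((-22*31 + 1) + T(-33, 50)) = 1/((-22*31 + 1) + 1/(67 + 50)) = 1/((-682 + 1) + 1/117) = 1/(-681 + 1/117) = 1/(-79676/117) = -117/79676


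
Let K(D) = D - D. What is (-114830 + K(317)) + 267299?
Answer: 152469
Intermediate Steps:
K(D) = 0
(-114830 + K(317)) + 267299 = (-114830 + 0) + 267299 = -114830 + 267299 = 152469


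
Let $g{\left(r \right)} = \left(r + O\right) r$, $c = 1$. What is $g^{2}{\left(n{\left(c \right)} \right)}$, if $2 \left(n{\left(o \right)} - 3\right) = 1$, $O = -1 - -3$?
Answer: $\frac{5929}{16} \approx 370.56$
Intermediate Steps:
$O = 2$ ($O = -1 + 3 = 2$)
$n{\left(o \right)} = \frac{7}{2}$ ($n{\left(o \right)} = 3 + \frac{1}{2} \cdot 1 = 3 + \frac{1}{2} = \frac{7}{2}$)
$g{\left(r \right)} = r \left(2 + r\right)$ ($g{\left(r \right)} = \left(r + 2\right) r = \left(2 + r\right) r = r \left(2 + r\right)$)
$g^{2}{\left(n{\left(c \right)} \right)} = \left(\frac{7 \left(2 + \frac{7}{2}\right)}{2}\right)^{2} = \left(\frac{7}{2} \cdot \frac{11}{2}\right)^{2} = \left(\frac{77}{4}\right)^{2} = \frac{5929}{16}$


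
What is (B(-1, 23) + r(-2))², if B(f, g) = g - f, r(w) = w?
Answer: 484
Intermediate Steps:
(B(-1, 23) + r(-2))² = ((23 - 1*(-1)) - 2)² = ((23 + 1) - 2)² = (24 - 2)² = 22² = 484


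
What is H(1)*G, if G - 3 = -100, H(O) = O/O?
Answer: -97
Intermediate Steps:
H(O) = 1
G = -97 (G = 3 - 100 = -97)
H(1)*G = 1*(-97) = -97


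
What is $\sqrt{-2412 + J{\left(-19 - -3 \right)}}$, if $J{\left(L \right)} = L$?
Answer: $2 i \sqrt{607} \approx 49.275 i$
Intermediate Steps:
$\sqrt{-2412 + J{\left(-19 - -3 \right)}} = \sqrt{-2412 - 16} = \sqrt{-2428} = 2 i \sqrt{607}$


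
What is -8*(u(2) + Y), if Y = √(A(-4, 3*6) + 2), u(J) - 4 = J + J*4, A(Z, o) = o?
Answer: -112 - 16*√5 ≈ -147.78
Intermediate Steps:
u(J) = 4 + 5*J (u(J) = 4 + (J + J*4) = 4 + (J + 4*J) = 4 + 5*J)
Y = 2*√5 (Y = √(3*6 + 2) = √(18 + 2) = √20 = 2*√5 ≈ 4.4721)
-8*(u(2) + Y) = -8*((4 + 5*2) + 2*√5) = -8*((4 + 10) + 2*√5) = -8*(14 + 2*√5) = -112 - 16*√5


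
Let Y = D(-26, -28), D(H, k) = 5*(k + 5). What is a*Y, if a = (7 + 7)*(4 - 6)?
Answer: 3220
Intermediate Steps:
D(H, k) = 25 + 5*k (D(H, k) = 5*(5 + k) = 25 + 5*k)
Y = -115 (Y = 25 + 5*(-28) = 25 - 140 = -115)
a = -28 (a = 14*(-2) = -28)
a*Y = -28*(-115) = 3220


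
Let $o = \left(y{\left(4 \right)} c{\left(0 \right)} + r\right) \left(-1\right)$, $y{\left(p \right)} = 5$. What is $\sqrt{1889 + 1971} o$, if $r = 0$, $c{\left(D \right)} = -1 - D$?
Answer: $10 \sqrt{965} \approx 310.64$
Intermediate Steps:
$o = 5$ ($o = \left(5 \left(-1 - 0\right) + 0\right) \left(-1\right) = \left(5 \left(-1 + 0\right) + 0\right) \left(-1\right) = \left(5 \left(-1\right) + 0\right) \left(-1\right) = \left(-5 + 0\right) \left(-1\right) = \left(-5\right) \left(-1\right) = 5$)
$\sqrt{1889 + 1971} o = \sqrt{1889 + 1971} \cdot 5 = \sqrt{3860} \cdot 5 = 2 \sqrt{965} \cdot 5 = 10 \sqrt{965}$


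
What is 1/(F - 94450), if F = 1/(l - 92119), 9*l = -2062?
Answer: -831133/78500511859 ≈ -1.0588e-5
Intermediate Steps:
l = -2062/9 (l = (1/9)*(-2062) = -2062/9 ≈ -229.11)
F = -9/831133 (F = 1/(-2062/9 - 92119) = 1/(-831133/9) = -9/831133 ≈ -1.0829e-5)
1/(F - 94450) = 1/(-9/831133 - 94450) = 1/(-78500511859/831133) = -831133/78500511859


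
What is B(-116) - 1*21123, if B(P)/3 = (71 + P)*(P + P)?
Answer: 10197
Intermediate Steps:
B(P) = 6*P*(71 + P) (B(P) = 3*((71 + P)*(P + P)) = 3*((71 + P)*(2*P)) = 3*(2*P*(71 + P)) = 6*P*(71 + P))
B(-116) - 1*21123 = 6*(-116)*(71 - 116) - 1*21123 = 6*(-116)*(-45) - 21123 = 31320 - 21123 = 10197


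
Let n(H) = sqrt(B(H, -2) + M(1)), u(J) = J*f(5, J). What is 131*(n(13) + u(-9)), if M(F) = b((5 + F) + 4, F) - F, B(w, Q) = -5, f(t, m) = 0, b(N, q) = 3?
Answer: 131*I*sqrt(3) ≈ 226.9*I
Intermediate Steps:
u(J) = 0 (u(J) = J*0 = 0)
M(F) = 3 - F
n(H) = I*sqrt(3) (n(H) = sqrt(-5 + (3 - 1*1)) = sqrt(-5 + (3 - 1)) = sqrt(-5 + 2) = sqrt(-3) = I*sqrt(3))
131*(n(13) + u(-9)) = 131*(I*sqrt(3) + 0) = 131*(I*sqrt(3)) = 131*I*sqrt(3)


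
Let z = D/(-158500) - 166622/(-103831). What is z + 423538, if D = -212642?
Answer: 3485151889890751/8228606750 ≈ 4.2354e+5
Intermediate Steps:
z = 24244209251/8228606750 (z = -212642/(-158500) - 166622/(-103831) = -212642*(-1/158500) - 166622*(-1/103831) = 106321/79250 + 166622/103831 = 24244209251/8228606750 ≈ 2.9463)
z + 423538 = 24244209251/8228606750 + 423538 = 3485151889890751/8228606750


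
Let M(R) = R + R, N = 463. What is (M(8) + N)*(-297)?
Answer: -142263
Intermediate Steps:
M(R) = 2*R
(M(8) + N)*(-297) = (2*8 + 463)*(-297) = (16 + 463)*(-297) = 479*(-297) = -142263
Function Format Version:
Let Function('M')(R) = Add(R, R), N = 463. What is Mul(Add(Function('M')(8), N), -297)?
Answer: -142263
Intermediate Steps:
Function('M')(R) = Mul(2, R)
Mul(Add(Function('M')(8), N), -297) = Mul(Add(Mul(2, 8), 463), -297) = Mul(Add(16, 463), -297) = Mul(479, -297) = -142263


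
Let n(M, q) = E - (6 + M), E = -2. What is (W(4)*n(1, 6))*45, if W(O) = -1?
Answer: 405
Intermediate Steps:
n(M, q) = -8 - M (n(M, q) = -2 - (6 + M) = -2 + (-6 - M) = -8 - M)
(W(4)*n(1, 6))*45 = -(-8 - 1*1)*45 = -(-8 - 1)*45 = -1*(-9)*45 = 9*45 = 405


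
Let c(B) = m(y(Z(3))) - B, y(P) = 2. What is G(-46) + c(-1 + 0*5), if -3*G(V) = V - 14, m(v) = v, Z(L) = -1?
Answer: 23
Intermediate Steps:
G(V) = 14/3 - V/3 (G(V) = -(V - 14)/3 = -(-14 + V)/3 = 14/3 - V/3)
c(B) = 2 - B
G(-46) + c(-1 + 0*5) = (14/3 - ⅓*(-46)) + (2 - (-1 + 0*5)) = (14/3 + 46/3) + (2 - (-1 + 0)) = 20 + (2 - 1*(-1)) = 20 + (2 + 1) = 20 + 3 = 23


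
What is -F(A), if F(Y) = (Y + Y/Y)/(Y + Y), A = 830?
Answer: -831/1660 ≈ -0.50060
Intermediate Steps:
F(Y) = (1 + Y)/(2*Y) (F(Y) = (Y + 1)/((2*Y)) = (1 + Y)*(1/(2*Y)) = (1 + Y)/(2*Y))
-F(A) = -(1 + 830)/(2*830) = -831/(2*830) = -1*831/1660 = -831/1660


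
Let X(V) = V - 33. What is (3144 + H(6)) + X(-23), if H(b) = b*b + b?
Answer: 3130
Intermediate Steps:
X(V) = -33 + V
H(b) = b + b² (H(b) = b² + b = b + b²)
(3144 + H(6)) + X(-23) = (3144 + 6*(1 + 6)) + (-33 - 23) = (3144 + 6*7) - 56 = (3144 + 42) - 56 = 3186 - 56 = 3130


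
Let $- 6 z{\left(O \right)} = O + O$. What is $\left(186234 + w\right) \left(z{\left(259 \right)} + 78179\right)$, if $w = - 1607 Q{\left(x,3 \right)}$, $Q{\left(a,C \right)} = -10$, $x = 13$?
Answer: $\frac{47395376512}{3} \approx 1.5798 \cdot 10^{10}$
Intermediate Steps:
$z{\left(O \right)} = - \frac{O}{3}$ ($z{\left(O \right)} = - \frac{O + O}{6} = - \frac{2 O}{6} = - \frac{O}{3}$)
$w = 16070$ ($w = \left(-1607\right) \left(-10\right) = 16070$)
$\left(186234 + w\right) \left(z{\left(259 \right)} + 78179\right) = \left(186234 + 16070\right) \left(\left(- \frac{1}{3}\right) 259 + 78179\right) = 202304 \left(- \frac{259}{3} + 78179\right) = 202304 \cdot \frac{234278}{3} = \frac{47395376512}{3}$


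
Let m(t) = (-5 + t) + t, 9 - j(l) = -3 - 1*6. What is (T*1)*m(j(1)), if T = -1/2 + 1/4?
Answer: -31/4 ≈ -7.7500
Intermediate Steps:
j(l) = 18 (j(l) = 9 - (-3 - 1*6) = 9 - (-3 - 6) = 9 - 1*(-9) = 9 + 9 = 18)
m(t) = -5 + 2*t
T = -1/4 (T = -1*1/2 + 1*(1/4) = -1/2 + 1/4 = -1/4 ≈ -0.25000)
(T*1)*m(j(1)) = (-1/4*1)*(-5 + 2*18) = -(-5 + 36)/4 = -1/4*31 = -31/4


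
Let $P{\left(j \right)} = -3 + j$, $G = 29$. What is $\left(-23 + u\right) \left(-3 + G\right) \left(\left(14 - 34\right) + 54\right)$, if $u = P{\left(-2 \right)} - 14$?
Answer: $-37128$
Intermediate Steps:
$u = -19$ ($u = \left(-3 - 2\right) - 14 = -5 - 14 = -19$)
$\left(-23 + u\right) \left(-3 + G\right) \left(\left(14 - 34\right) + 54\right) = \left(-23 - 19\right) \left(-3 + 29\right) \left(\left(14 - 34\right) + 54\right) = - 42 \cdot 26 \left(-20 + 54\right) = - 42 \cdot 26 \cdot 34 = \left(-42\right) 884 = -37128$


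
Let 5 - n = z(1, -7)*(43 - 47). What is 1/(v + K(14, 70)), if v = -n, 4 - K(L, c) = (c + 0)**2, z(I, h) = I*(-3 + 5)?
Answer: -1/4909 ≈ -0.00020371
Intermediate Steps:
z(I, h) = 2*I (z(I, h) = I*2 = 2*I)
K(L, c) = 4 - c**2 (K(L, c) = 4 - (c + 0)**2 = 4 - c**2)
n = 13 (n = 5 - 2*1*(43 - 47) = 5 - 2*(-4) = 5 - 1*(-8) = 5 + 8 = 13)
v = -13 (v = -1*13 = -13)
1/(v + K(14, 70)) = 1/(-13 + (4 - 1*70**2)) = 1/(-13 + (4 - 1*4900)) = 1/(-13 + (4 - 4900)) = 1/(-13 - 4896) = 1/(-4909) = -1/4909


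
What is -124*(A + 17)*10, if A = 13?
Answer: -37200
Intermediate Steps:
-124*(A + 17)*10 = -124*(13 + 17)*10 = -3720*10 = -124*300 = -37200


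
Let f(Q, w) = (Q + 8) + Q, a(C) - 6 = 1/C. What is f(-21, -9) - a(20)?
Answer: -801/20 ≈ -40.050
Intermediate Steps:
a(C) = 6 + 1/C
f(Q, w) = 8 + 2*Q (f(Q, w) = (8 + Q) + Q = 8 + 2*Q)
f(-21, -9) - a(20) = (8 + 2*(-21)) - (6 + 1/20) = (8 - 42) - (6 + 1/20) = -34 - 1*121/20 = -34 - 121/20 = -801/20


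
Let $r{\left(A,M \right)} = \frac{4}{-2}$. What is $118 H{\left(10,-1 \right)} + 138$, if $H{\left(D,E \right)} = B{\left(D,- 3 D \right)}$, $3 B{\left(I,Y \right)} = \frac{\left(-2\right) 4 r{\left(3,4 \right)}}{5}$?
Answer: $\frac{3958}{15} \approx 263.87$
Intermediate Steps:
$r{\left(A,M \right)} = -2$ ($r{\left(A,M \right)} = 4 \left(- \frac{1}{2}\right) = -2$)
$B{\left(I,Y \right)} = \frac{16}{15}$ ($B{\left(I,Y \right)} = \frac{\left(-2\right) 4 \left(-2\right) \frac{1}{5}}{3} = \frac{\left(-8\right) \left(-2\right) \frac{1}{5}}{3} = \frac{16 \cdot \frac{1}{5}}{3} = \frac{1}{3} \cdot \frac{16}{5} = \frac{16}{15}$)
$H{\left(D,E \right)} = \frac{16}{15}$
$118 H{\left(10,-1 \right)} + 138 = 118 \cdot \frac{16}{15} + 138 = \frac{1888}{15} + 138 = \frac{3958}{15}$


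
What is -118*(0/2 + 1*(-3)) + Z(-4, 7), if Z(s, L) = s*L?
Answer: 326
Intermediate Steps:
Z(s, L) = L*s
-118*(0/2 + 1*(-3)) + Z(-4, 7) = -118*(0/2 + 1*(-3)) + 7*(-4) = -118*(0*(½) - 3) - 28 = -118*(0 - 3) - 28 = -118*(-3) - 28 = 354 - 28 = 326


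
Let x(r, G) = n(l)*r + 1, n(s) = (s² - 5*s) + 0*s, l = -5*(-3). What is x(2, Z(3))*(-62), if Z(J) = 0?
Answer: -18662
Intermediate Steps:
l = 15
n(s) = s² - 5*s (n(s) = (s² - 5*s) + 0 = s² - 5*s)
x(r, G) = 1 + 150*r (x(r, G) = (15*(-5 + 15))*r + 1 = (15*10)*r + 1 = 150*r + 1 = 1 + 150*r)
x(2, Z(3))*(-62) = (1 + 150*2)*(-62) = (1 + 300)*(-62) = 301*(-62) = -18662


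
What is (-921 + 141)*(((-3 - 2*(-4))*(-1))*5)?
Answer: 19500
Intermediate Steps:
(-921 + 141)*(((-3 - 2*(-4))*(-1))*5) = -780*(-3 + 8)*(-1)*5 = -780*5*(-1)*5 = -(-3900)*5 = -780*(-25) = 19500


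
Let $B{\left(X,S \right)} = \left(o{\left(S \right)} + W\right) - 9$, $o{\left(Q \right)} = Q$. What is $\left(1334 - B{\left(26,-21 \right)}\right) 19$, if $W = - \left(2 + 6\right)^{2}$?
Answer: $27132$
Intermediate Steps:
$W = -64$ ($W = - 8^{2} = \left(-1\right) 64 = -64$)
$B{\left(X,S \right)} = -73 + S$ ($B{\left(X,S \right)} = \left(S - 64\right) - 9 = \left(-64 + S\right) - 9 = -73 + S$)
$\left(1334 - B{\left(26,-21 \right)}\right) 19 = \left(1334 - \left(-73 - 21\right)\right) 19 = \left(1334 - -94\right) 19 = \left(1334 + 94\right) 19 = 1428 \cdot 19 = 27132$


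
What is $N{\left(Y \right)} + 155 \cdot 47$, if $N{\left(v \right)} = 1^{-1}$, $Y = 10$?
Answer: $7286$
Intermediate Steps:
$N{\left(v \right)} = 1$
$N{\left(Y \right)} + 155 \cdot 47 = 1 + 155 \cdot 47 = 1 + 7285 = 7286$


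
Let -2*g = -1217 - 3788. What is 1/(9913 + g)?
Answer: 2/24831 ≈ 8.0545e-5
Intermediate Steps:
g = 5005/2 (g = -(-1217 - 3788)/2 = -1/2*(-5005) = 5005/2 ≈ 2502.5)
1/(9913 + g) = 1/(9913 + 5005/2) = 1/(24831/2) = 2/24831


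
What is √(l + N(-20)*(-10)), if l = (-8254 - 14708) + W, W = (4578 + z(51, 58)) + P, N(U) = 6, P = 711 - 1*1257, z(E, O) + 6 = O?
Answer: I*√18938 ≈ 137.62*I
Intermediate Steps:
z(E, O) = -6 + O
P = -546 (P = 711 - 1257 = -546)
W = 4084 (W = (4578 + (-6 + 58)) - 546 = (4578 + 52) - 546 = 4630 - 546 = 4084)
l = -18878 (l = (-8254 - 14708) + 4084 = -22962 + 4084 = -18878)
√(l + N(-20)*(-10)) = √(-18878 + 6*(-10)) = √(-18878 - 60) = √(-18938) = I*√18938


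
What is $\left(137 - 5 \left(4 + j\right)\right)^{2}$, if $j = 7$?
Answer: $6724$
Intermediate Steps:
$\left(137 - 5 \left(4 + j\right)\right)^{2} = \left(137 - 5 \left(4 + 7\right)\right)^{2} = \left(137 - 55\right)^{2} = 82^{2} = 6724$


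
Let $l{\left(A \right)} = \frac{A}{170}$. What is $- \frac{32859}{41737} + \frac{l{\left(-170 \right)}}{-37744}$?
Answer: $- \frac{1240188359}{1575321328} \approx -0.78726$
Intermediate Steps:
$l{\left(A \right)} = \frac{A}{170}$
$- \frac{32859}{41737} + \frac{l{\left(-170 \right)}}{-37744} = - \frac{32859}{41737} + \frac{\frac{1}{170} \left(-170\right)}{-37744} = \left(-32859\right) \frac{1}{41737} - - \frac{1}{37744} = - \frac{32859}{41737} + \frac{1}{37744} = - \frac{1240188359}{1575321328}$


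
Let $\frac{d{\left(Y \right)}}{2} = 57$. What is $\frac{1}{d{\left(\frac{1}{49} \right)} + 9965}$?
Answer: $\frac{1}{10079} \approx 9.9216 \cdot 10^{-5}$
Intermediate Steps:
$d{\left(Y \right)} = 114$ ($d{\left(Y \right)} = 2 \cdot 57 = 114$)
$\frac{1}{d{\left(\frac{1}{49} \right)} + 9965} = \frac{1}{114 + 9965} = \frac{1}{10079}$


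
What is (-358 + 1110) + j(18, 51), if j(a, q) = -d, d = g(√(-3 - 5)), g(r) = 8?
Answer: 744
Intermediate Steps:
d = 8
j(a, q) = -8 (j(a, q) = -1*8 = -8)
(-358 + 1110) + j(18, 51) = (-358 + 1110) - 8 = 752 - 8 = 744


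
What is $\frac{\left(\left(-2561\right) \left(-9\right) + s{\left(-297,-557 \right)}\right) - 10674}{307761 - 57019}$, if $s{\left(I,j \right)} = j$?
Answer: $\frac{5909}{125371} \approx 0.047132$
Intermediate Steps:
$\frac{\left(\left(-2561\right) \left(-9\right) + s{\left(-297,-557 \right)}\right) - 10674}{307761 - 57019} = \frac{\left(\left(-2561\right) \left(-9\right) - 557\right) - 10674}{307761 - 57019} = \frac{\left(23049 - 557\right) - 10674}{307761 - 57019} = \frac{22492 - 10674}{250742} = 11818 \cdot \frac{1}{250742} = \frac{5909}{125371}$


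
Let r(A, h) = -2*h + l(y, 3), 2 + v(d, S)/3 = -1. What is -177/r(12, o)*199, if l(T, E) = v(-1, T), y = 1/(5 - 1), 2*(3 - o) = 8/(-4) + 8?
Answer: 11741/3 ≈ 3913.7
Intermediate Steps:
v(d, S) = -9 (v(d, S) = -6 + 3*(-1) = -6 - 3 = -9)
o = 0 (o = 3 - (8/(-4) + 8)/2 = 3 - (8*(-1/4) + 8)/2 = 3 - (-2 + 8)/2 = 3 - 1/2*6 = 3 - 3 = 0)
y = 1/4 ≈ 0.25000
l(T, E) = -9
r(A, h) = -9 - 2*h (r(A, h) = -2*h - 9 = -9 - 2*h)
-177/r(12, o)*199 = -177/(-9 - 2*0)*199 = -177/(-9 + 0)*199 = -177/(-9)*199 = -177*(-1/9)*199 = (59/3)*199 = 11741/3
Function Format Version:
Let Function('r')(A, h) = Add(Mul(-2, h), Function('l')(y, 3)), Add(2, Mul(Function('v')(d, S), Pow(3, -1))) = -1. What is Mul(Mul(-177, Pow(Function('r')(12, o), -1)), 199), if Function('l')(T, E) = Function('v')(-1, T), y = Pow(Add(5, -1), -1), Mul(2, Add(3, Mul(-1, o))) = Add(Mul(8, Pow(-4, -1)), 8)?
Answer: Rational(11741, 3) ≈ 3913.7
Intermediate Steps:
Function('v')(d, S) = -9 (Function('v')(d, S) = Add(-6, Mul(3, -1)) = Add(-6, -3) = -9)
o = 0 (o = Add(3, Mul(Rational(-1, 2), Add(Mul(8, Pow(-4, -1)), 8))) = Add(3, Mul(Rational(-1, 2), Add(Mul(8, Rational(-1, 4)), 8))) = Add(3, Mul(Rational(-1, 2), Add(-2, 8))) = Add(3, Mul(Rational(-1, 2), 6)) = Add(3, -3) = 0)
y = Rational(1, 4) (y = Pow(4, -1) = Rational(1, 4) ≈ 0.25000)
Function('l')(T, E) = -9
Function('r')(A, h) = Add(-9, Mul(-2, h)) (Function('r')(A, h) = Add(Mul(-2, h), -9) = Add(-9, Mul(-2, h)))
Mul(Mul(-177, Pow(Function('r')(12, o), -1)), 199) = Mul(Mul(-177, Pow(Add(-9, Mul(-2, 0)), -1)), 199) = Mul(Mul(-177, Pow(Add(-9, 0), -1)), 199) = Mul(Mul(-177, Pow(-9, -1)), 199) = Mul(Mul(-177, Rational(-1, 9)), 199) = Mul(Rational(59, 3), 199) = Rational(11741, 3)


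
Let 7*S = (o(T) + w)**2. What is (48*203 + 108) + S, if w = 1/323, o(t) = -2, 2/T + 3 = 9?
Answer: 7195361181/730303 ≈ 9852.6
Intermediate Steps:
T = 1/3 (T = 2/(-3 + 9) = 2/6 = 2*(1/6) = 1/3 ≈ 0.33333)
w = 1/323 ≈ 0.0030960
S = 416025/730303 (S = (-2 + 1/323)**2/7 = (-645/323)**2/7 = (1/7)*(416025/104329) = 416025/730303 ≈ 0.56966)
(48*203 + 108) + S = (48*203 + 108) + 416025/730303 = (9744 + 108) + 416025/730303 = 9852 + 416025/730303 = 7195361181/730303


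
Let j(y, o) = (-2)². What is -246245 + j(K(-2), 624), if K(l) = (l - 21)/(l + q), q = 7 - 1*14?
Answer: -246241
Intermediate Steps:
q = -7 (q = 7 - 14 = -7)
K(l) = (-21 + l)/(-7 + l) (K(l) = (l - 21)/(l - 7) = (-21 + l)/(-7 + l))
j(y, o) = 4
-246245 + j(K(-2), 624) = -246245 + 4 = -246241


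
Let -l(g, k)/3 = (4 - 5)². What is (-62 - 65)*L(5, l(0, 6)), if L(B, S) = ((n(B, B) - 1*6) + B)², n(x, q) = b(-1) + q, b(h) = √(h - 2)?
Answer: -1651 - 1016*I*√3 ≈ -1651.0 - 1759.8*I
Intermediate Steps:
b(h) = √(-2 + h)
n(x, q) = q + I*√3 (n(x, q) = √(-2 - 1) + q = √(-3) + q = I*√3 + q = q + I*√3)
l(g, k) = -3 (l(g, k) = -3*(4 - 5)² = -3*(-1)² = -3*1 = -3)
L(B, S) = (-6 + 2*B + I*√3)² (L(B, S) = (((B + I*√3) - 1*6) + B)² = (((B + I*√3) - 6) + B)² = ((-6 + B + I*√3) + B)² = (-6 + 2*B + I*√3)²)
(-62 - 65)*L(5, l(0, 6)) = (-62 - 65)*(-6 + 2*5 + I*√3)² = -127*(-6 + 10 + I*√3)² = -127*(4 + I*√3)²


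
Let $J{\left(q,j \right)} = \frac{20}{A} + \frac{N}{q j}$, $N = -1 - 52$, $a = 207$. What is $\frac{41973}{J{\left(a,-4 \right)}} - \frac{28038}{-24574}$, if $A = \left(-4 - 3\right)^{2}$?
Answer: $\frac{20924151729555}{235382059} \approx 88894.0$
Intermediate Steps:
$N = -53$ ($N = -1 - 52 = -53$)
$A = 49$ ($A = \left(-7\right)^{2} = 49$)
$J{\left(q,j \right)} = \frac{20}{49} - \frac{53}{j q}$ ($J{\left(q,j \right)} = \frac{20}{49} - \frac{53}{q j} = 20 \cdot \frac{1}{49} - \frac{53}{j q} = \frac{20}{49} - 53 \frac{1}{j q} = \frac{20}{49} - \frac{53}{j q}$)
$\frac{41973}{J{\left(a,-4 \right)}} - \frac{28038}{-24574} = \frac{41973}{\frac{20}{49} - \frac{53}{\left(-4\right) 207}} - \frac{28038}{-24574} = \frac{41973}{\frac{20}{49} - \left(- \frac{53}{4}\right) \frac{1}{207}} - - \frac{14019}{12287} = \frac{41973}{\frac{20}{49} + \frac{53}{828}} + \frac{14019}{12287} = \frac{41973}{\frac{19157}{40572}} + \frac{14019}{12287} = 41973 \cdot \frac{40572}{19157} + \frac{14019}{12287} = \frac{1702928556}{19157} + \frac{14019}{12287} = \frac{20924151729555}{235382059}$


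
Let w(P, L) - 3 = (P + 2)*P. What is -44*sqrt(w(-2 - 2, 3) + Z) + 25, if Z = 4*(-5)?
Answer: 25 - 132*I ≈ 25.0 - 132.0*I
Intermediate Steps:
Z = -20
w(P, L) = 3 + P*(2 + P) (w(P, L) = 3 + (P + 2)*P = 3 + (2 + P)*P = 3 + P*(2 + P))
-44*sqrt(w(-2 - 2, 3) + Z) + 25 = -44*sqrt((3 + (-2 - 2)**2 + 2*(-2 - 2)) - 20) + 25 = -44*sqrt((3 + (-4)**2 + 2*(-4)) - 20) + 25 = -44*sqrt((3 + 16 - 8) - 20) + 25 = -44*sqrt(11 - 20) + 25 = -132*I + 25 = 25 - 132*I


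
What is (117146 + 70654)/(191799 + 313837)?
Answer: 46950/126409 ≈ 0.37141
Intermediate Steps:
(117146 + 70654)/(191799 + 313837) = 187800/505636 = 187800*(1/505636) = 46950/126409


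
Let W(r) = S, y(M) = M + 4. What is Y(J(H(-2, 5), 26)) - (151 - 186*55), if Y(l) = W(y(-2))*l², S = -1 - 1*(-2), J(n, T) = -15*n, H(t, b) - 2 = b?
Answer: 21104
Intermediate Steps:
y(M) = 4 + M
H(t, b) = 2 + b
S = 1 (S = -1 + 2 = 1)
W(r) = 1
Y(l) = l² (Y(l) = 1*l² = l²)
Y(J(H(-2, 5), 26)) - (151 - 186*55) = (-15*(2 + 5))² - (151 - 186*55) = (-15*7)² - (151 - 10230) = (-105)² - 1*(-10079) = 11025 + 10079 = 21104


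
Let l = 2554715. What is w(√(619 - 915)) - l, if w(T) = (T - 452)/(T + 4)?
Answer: 2*(-1277357*√74 + 2554828*I)/(√74 - 2*I) ≈ -2.5547e+6 + 25.145*I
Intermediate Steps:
w(T) = (-452 + T)/(4 + T)
w(√(619 - 915)) - l = (-452 + √(619 - 915))/(4 + √(619 - 915)) - 1*2554715 = (-452 + √(-296))/(4 + √(-296)) - 2554715 = (-452 + 2*I*√74)/(4 + 2*I*√74) - 2554715 = -2554715 + (-452 + 2*I*√74)/(4 + 2*I*√74)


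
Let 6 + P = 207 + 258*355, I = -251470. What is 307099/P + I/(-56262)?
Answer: 6726781118/860724207 ≈ 7.8153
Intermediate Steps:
P = 91791 (P = -6 + (207 + 258*355) = -6 + (207 + 91590) = -6 + 91797 = 91791)
307099/P + I/(-56262) = 307099/91791 - 251470/(-56262) = 307099*(1/91791) - 251470*(-1/56262) = 307099/91791 + 125735/28131 = 6726781118/860724207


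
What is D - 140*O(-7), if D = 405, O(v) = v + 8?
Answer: 265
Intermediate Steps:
O(v) = 8 + v
D - 140*O(-7) = 405 - 140*(8 - 7) = 405 - 140*1 = 405 - 140 = 265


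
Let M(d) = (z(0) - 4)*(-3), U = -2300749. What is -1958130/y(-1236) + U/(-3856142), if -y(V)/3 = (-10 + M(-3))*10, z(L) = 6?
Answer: -125828716249/30849136 ≈ -4078.8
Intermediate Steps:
M(d) = -6 (M(d) = (6 - 4)*(-3) = 2*(-3) = -6)
y(V) = 480 (y(V) = -3*(-10 - 6)*10 = -(-48)*10 = -3*(-160) = 480)
-1958130/y(-1236) + U/(-3856142) = -1958130/480 - 2300749/(-3856142) = -1958130*1/480 - 2300749*(-1/3856142) = -65271/16 + 2300749/3856142 = -125828716249/30849136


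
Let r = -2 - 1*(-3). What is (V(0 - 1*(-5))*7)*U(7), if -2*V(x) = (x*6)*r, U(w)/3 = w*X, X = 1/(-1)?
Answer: 2205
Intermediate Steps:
X = -1
r = 1 (r = -2 + 3 = 1)
U(w) = -3*w (U(w) = 3*(w*(-1)) = 3*(-w) = -3*w)
V(x) = -3*x (V(x) = -x*6/2 = -6*x/2 = -3*x)
(V(0 - 1*(-5))*7)*U(7) = (-3*(0 - 1*(-5))*7)*(-3*7) = (-3*(0 + 5)*7)*(-21) = (-3*5*7)*(-21) = -15*7*(-21) = -105*(-21) = 2205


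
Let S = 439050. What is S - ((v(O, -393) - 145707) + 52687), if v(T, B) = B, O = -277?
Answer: 532463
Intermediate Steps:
S - ((v(O, -393) - 145707) + 52687) = 439050 - ((-393 - 145707) + 52687) = 439050 - (-146100 + 52687) = 439050 - 1*(-93413) = 439050 + 93413 = 532463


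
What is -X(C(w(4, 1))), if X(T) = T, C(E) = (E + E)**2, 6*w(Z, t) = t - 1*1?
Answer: 0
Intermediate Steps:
w(Z, t) = -1/6 + t/6 (w(Z, t) = (t - 1*1)/6 = (t - 1)/6 = (-1 + t)/6 = -1/6 + t/6)
C(E) = 4*E**2 (C(E) = (2*E)**2 = 4*E**2)
-X(C(w(4, 1))) = -4*(-1/6 + (1/6)*1)**2 = -4*(-1/6 + 1/6)**2 = -4*0**2 = -4*0 = -1*0 = 0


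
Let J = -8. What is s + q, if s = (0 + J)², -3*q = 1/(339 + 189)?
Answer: 101375/1584 ≈ 63.999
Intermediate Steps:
q = -1/1584 (q = -1/(3*(339 + 189)) = -⅓/528 = -⅓*1/528 = -1/1584 ≈ -0.00063131)
s = 64 (s = (0 - 8)² = (-8)² = 64)
s + q = 64 - 1/1584 = 101375/1584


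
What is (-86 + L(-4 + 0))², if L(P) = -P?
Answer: 6724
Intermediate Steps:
(-86 + L(-4 + 0))² = (-86 - (-4 + 0))² = (-86 - 1*(-4))² = (-86 + 4)² = (-82)² = 6724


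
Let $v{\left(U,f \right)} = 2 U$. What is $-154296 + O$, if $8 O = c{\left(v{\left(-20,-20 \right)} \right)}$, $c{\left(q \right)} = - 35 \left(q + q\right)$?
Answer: $-153946$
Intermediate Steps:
$c{\left(q \right)} = - 70 q$ ($c{\left(q \right)} = - 35 \cdot 2 q = - 70 q$)
$O = 350$ ($O = \frac{\left(-70\right) 2 \left(-20\right)}{8} = \frac{\left(-70\right) \left(-40\right)}{8} = \frac{1}{8} \cdot 2800 = 350$)
$-154296 + O = -154296 + 350 = -153946$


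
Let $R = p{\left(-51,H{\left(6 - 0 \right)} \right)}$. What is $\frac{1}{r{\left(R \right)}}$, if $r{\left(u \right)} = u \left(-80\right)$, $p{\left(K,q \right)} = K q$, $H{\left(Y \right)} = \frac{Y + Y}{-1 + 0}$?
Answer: $- \frac{1}{48960} \approx -2.0425 \cdot 10^{-5}$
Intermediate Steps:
$H{\left(Y \right)} = - 2 Y$ ($H{\left(Y \right)} = \frac{2 Y}{-1} = 2 Y \left(-1\right) = - 2 Y$)
$R = 612$ ($R = - 51 \left(- 2 \left(6 - 0\right)\right) = - 51 \left(- 2 \left(6 + 0\right)\right) = - 51 \left(\left(-2\right) 6\right) = \left(-51\right) \left(-12\right) = 612$)
$r{\left(u \right)} = - 80 u$
$\frac{1}{r{\left(R \right)}} = \frac{1}{\left(-80\right) 612} = \frac{1}{-48960} = - \frac{1}{48960}$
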